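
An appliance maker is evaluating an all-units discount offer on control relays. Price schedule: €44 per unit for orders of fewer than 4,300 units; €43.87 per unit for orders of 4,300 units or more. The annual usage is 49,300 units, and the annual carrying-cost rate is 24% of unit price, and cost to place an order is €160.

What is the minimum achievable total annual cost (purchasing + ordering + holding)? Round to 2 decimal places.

€2,182,107.15

H₁ = 24%×€44 = €10.5600;  H₂ = 24%×€43.87 = €10.5288
EOQ₁ = √(2×49,300×160/10.5600) = 1,222.27  (< 4,300, feasible at tier 1)
EOQ₂ = √(2×49,300×160/10.5288) = 1,224.08  (< 4,300 → use Q = 4,300 at tier-2 price)
TC(tier 1 (EOQ₁), Q≈1,222.3) = €2,182,107.15
TC(tier 2, Q≈4,300.0) = €2,187,262.34
Minimum at tier 1 (EOQ₁): €2,182,107.15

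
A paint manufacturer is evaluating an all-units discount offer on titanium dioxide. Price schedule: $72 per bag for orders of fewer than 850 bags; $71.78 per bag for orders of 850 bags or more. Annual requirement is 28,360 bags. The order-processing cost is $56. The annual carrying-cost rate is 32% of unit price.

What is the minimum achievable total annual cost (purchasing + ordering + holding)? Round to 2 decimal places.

$2,047,311.30

H₁ = 32%×$72 = $23.0400;  H₂ = 32%×$71.78 = $22.9696
EOQ₁ = √(2×28,360×56/23.0400) = 371.30  (< 850, feasible at tier 1)
EOQ₂ = √(2×28,360×56/22.9696) = 371.87  (< 850 → use Q = 850 at tier-2 price)
TC(tier 1 (EOQ₁), Q≈371.3) = $2,050,474.67
TC(tier 2, Q≈850.0) = $2,047,311.30
Minimum at tier 2: $2,047,311.30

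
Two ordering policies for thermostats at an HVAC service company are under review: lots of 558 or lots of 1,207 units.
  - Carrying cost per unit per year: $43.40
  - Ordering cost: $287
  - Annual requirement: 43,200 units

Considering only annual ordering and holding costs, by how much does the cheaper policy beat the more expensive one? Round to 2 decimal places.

For each Q, cost = (D/Q)·S + (Q/2)·H.
TC(558) = (43,200/558)×287 + (558/2)×43.4 = $34,327.95
TC(1,207) = (43,200/1,207)×287 + (1,207/2)×43.4 = $36,463.98
|ΔTC| = |$34,327.95 − $36,463.98| = $2,136.02

$2,136.02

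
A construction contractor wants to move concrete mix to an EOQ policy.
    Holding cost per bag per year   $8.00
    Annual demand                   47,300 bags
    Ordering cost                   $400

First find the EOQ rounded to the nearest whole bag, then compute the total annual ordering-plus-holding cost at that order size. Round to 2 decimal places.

$17,398.85

2DS/H = 2·47,300·400/8 = 4,730,000.00
EOQ = √4,730,000.00 ≈ 2,174.86 → Q = 2,175 bags
Ordering: D/Q × S = 47,300/2,175 × $400 = $8,698.85
Holding:  Q/2 × H = 2,175/2 × $8 = $8,700.00
Total = $8,698.85 + $8,700.00 = $17,398.85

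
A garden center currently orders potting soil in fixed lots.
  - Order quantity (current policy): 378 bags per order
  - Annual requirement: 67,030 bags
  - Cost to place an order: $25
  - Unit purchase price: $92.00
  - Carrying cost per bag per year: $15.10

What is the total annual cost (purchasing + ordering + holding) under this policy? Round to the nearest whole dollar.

$6,174,047

Ordering: D/Q × S = 67,030/378 × $25 = $4,433.20
Holding:  Q/2 × H = 378/2 × $15.1 = $2,853.90
Purchase cost = D·C = 67,030 × 92 = $6,166,760.00
Total = $4,433.20 + $2,853.90 + $6,166,760.00 = $6,174,047.10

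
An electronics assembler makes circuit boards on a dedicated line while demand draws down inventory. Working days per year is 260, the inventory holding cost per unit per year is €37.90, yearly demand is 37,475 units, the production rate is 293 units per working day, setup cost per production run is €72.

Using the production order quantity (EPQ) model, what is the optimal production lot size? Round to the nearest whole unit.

529 units

d = 37,475/260 = 144.1346 units/day;  effective holding cost H(1 − d/p) = 37.9·(1 − 144.1346/293) = 19.25597
Q* = √(2DS / H_eff) = √(2·37,475·72 / 19.25597) ≈ 529.38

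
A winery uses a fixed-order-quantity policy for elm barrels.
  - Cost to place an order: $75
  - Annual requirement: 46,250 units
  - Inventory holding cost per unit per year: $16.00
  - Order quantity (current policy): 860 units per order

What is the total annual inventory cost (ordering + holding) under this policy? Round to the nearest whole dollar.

$10,913

Ordering: D/Q × S = 46,250/860 × $75 = $4,033.43
Holding:  Q/2 × H = 860/2 × $16 = $6,880.00
Total = $4,033.43 + $6,880.00 = $10,913.43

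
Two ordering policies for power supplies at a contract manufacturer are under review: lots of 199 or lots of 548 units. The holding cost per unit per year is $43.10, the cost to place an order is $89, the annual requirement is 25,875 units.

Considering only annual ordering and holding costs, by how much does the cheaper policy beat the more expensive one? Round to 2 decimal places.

TC(Q) = (D/Q)S + (Q/2)H
TC(199) = (25,875/199)×89 + (199/2)×43.1 = $15,860.69
TC(548) = (25,875/548)×89 + (548/2)×43.1 = $16,011.73
Cheaper: Q = 199.  Difference = $151.04

$151.04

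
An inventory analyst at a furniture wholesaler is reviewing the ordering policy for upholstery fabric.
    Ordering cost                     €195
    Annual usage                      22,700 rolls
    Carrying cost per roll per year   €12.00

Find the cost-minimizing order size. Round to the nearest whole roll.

859 rolls

EOQ = √(2DS/H) = √(2 × 22,700 × 195 / 12)
    = √(737,750.00) ≈ 858.92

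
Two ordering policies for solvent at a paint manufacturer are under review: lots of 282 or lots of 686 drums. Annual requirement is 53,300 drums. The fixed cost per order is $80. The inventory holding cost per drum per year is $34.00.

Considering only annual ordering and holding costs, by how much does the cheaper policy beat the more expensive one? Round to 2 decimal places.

TC(Q) = (D/Q)S + (Q/2)H
TC(282) = (53,300/282)×80 + (282/2)×34 = $19,914.57
TC(686) = (53,300/686)×80 + (686/2)×34 = $17,877.74
Cheaper: Q = 686.  Difference = $2,036.82

$2,036.82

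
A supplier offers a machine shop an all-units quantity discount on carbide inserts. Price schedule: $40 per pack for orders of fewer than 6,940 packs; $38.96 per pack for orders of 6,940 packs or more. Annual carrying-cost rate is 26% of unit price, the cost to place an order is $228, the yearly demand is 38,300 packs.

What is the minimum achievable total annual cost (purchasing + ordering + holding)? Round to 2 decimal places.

$1,528,575.98

H₁ = 26%×$40 = $10.4000;  H₂ = 26%×$38.96 = $10.1296
EOQ₁ = √(2×38,300×228/10.4000) = 1,295.88  (< 6,940, feasible at tier 1)
EOQ₂ = √(2×38,300×228/10.1296) = 1,313.06  (< 6,940 → use Q = 6,940 at tier-2 price)
TC(tier 1 (EOQ₁), Q≈1,295.9) = $1,545,477.16
TC(tier 2, Q≈6,940.0) = $1,528,575.98
Minimum at tier 2: $1,528,575.98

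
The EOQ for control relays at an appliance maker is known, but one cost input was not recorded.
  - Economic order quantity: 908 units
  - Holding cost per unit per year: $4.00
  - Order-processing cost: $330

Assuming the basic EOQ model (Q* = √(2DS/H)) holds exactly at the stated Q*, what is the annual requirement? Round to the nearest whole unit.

From Q* = √(2DS/H) ⇒ Q*² = 2DS/H.
D = Q²H / (2S) = 908² × 4 / (2 × 330) = 4,996.75

4,997 units per year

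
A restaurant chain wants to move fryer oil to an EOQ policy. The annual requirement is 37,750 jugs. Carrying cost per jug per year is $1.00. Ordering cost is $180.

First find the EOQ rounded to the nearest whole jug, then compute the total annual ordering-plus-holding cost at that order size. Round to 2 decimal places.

$3,686.46

Q* = √(2·D·S / H) = √(2·37,750·180 / 1) = √13,590,000.0 ≈ 3,686.46 → Q = 3,686 jugs
Annual ordering cost = (D/Q)·S = (37,750/3,686) × 180 = $1,843.46
Annual holding cost  = (Q/2)·H = (3,686/2) × 1 = $1,843.00
Total = $1,843.46 + $1,843.00 = $3,686.46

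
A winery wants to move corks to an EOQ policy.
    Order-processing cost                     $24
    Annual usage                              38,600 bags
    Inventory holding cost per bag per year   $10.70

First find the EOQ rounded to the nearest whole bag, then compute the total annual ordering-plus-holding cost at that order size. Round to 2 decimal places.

$4,452.52

EOQ = √(2DS/H) = √(2 × 38,600 × 24 / 10.7)
    = √(173,158.88) ≈ 416.12 → Q = 416 bags
Annual ordering cost = (D/Q)·S = (38,600/416) × 24 = $2,226.92
Annual holding cost  = (Q/2)·H = (416/2) × 10.7 = $2,225.60
Total = $2,226.92 + $2,225.60 = $4,452.52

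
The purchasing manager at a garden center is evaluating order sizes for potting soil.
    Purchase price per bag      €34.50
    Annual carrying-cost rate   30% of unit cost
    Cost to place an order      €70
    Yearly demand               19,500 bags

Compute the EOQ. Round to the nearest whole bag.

514 bags

Holding cost per bag per year: H = 30% × €34.5 = €10.3500
Optimal lot size Q* = (2 × 19,500 × €70 / €10.35)^½ ≈ 513.58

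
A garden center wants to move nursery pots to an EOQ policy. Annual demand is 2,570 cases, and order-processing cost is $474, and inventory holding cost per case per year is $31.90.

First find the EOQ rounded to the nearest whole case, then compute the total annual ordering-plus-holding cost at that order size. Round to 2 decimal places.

Optimal lot size Q* = (2 × 2,570 × $474 / $31.9)^½ ≈ 276.36 → Q = 276 cases
Orders/yr = 2,570/276 = 9.312; ordering cost = 9.312 × $474 = $4,413.70
Average inventory = 276/2 = 138; holding cost = 138 × $31.9 = $4,402.20
Total = $4,413.70 + $4,402.20 = $8,815.90

$8,815.90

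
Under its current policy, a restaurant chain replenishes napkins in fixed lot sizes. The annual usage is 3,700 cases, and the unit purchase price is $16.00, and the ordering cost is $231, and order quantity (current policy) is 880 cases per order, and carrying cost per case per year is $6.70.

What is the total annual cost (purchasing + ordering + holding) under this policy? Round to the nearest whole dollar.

Orders/yr = 3,700/880 = 4.205; ordering cost = 4.205 × $231 = $971.25
Average inventory = 880/2 = 440; holding cost = 440 × $6.7 = $2,948.00
Purchase cost = D·C = 3,700 × 16 = $59,200.00
Total = $971.25 + $2,948.00 + $59,200.00 = $63,119.25

$63,119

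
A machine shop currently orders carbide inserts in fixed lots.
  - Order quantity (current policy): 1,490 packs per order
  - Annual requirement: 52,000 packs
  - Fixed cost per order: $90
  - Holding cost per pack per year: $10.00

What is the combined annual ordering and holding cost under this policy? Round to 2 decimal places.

Orders/yr = 52,000/1,490 = 34.899; ordering cost = 34.899 × $90 = $3,140.94
Average inventory = 1,490/2 = 745; holding cost = 745 × $10 = $7,450.00
Total = $3,140.94 + $7,450.00 = $10,590.94

$10,590.94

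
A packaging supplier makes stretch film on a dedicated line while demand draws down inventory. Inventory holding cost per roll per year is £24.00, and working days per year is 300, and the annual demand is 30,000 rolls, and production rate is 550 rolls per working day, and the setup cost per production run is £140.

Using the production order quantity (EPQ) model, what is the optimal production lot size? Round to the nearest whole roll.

654 rolls

Daily demand d = 30,000/300 = 100.000; p = 550; 1 − d/p = 0.81818
EPQ = √(2DS / (H(1 − d/p)))
    = √(2 × 30,000 × 140 / (24 × 0.81818)) ≈ 654.05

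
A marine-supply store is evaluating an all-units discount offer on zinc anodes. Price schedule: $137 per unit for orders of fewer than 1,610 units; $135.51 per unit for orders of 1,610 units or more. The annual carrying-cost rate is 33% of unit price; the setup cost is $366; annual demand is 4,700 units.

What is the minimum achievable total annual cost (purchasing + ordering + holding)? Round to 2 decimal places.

$656,371.59

H₁ = 33%×$137 = $45.2100;  H₂ = 33%×$135.51 = $44.7183
EOQ₁ = √(2×4,700×366/45.2100) = 275.86  (< 1,610, feasible at tier 1)
EOQ₂ = √(2×4,700×366/44.7183) = 277.37  (< 1,610 → use Q = 1,610 at tier-2 price)
TC(tier 1 (EOQ₁), Q≈275.9) = $656,371.59
TC(tier 2, Q≈1,610.0) = $673,963.68
Minimum at tier 1 (EOQ₁): $656,371.59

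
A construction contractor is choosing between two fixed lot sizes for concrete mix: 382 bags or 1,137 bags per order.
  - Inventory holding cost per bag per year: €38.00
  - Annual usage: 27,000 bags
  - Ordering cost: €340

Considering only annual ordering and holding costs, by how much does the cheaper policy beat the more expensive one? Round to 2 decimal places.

For each Q, cost = (D/Q)·S + (Q/2)·H.
TC(382) = (27,000/382)×340 + (382/2)×38 = €31,289.41
TC(1,137) = (27,000/1,137)×340 + (1,137/2)×38 = €29,676.88
Lots of 1,137 are cheaper by €1,612.53.

€1,612.53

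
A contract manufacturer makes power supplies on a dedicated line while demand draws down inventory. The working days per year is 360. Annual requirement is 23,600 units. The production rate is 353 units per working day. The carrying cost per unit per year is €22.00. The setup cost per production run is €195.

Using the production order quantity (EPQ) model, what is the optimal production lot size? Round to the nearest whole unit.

d = 23,600/360 = 65.5556 units/day;  effective holding cost H(1 − d/p) = 22·(1 − 65.5556/353) = 17.91438
Q* = √(2DS / H_eff) = √(2·23,600·195 / 17.91438) ≈ 716.78

717 units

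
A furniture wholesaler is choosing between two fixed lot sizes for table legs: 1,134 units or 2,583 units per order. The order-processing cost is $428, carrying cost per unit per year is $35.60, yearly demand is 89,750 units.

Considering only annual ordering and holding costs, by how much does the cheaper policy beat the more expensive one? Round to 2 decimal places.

TC(Q) = (D/Q)S + (Q/2)H
TC(1,134) = (89,750/1,134)×428 + (1,134/2)×35.6 = $54,059.10
TC(2,583) = (89,750/2,583)×428 + (2,583/2)×35.6 = $60,848.87
|ΔTC| = |$54,059.10 − $60,848.87| = $6,789.77

$6,789.77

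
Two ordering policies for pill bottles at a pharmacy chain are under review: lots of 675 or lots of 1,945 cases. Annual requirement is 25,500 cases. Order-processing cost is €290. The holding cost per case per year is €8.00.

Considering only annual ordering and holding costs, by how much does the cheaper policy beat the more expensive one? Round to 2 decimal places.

Annual cost at Q: ordering D·S/Q plus holding Q·H/2.
TC(675) = (25,500/675)×290 + (675/2)×8 = €13,655.56
TC(1,945) = (25,500/1,945)×290 + (1,945/2)×8 = €11,582.06
Cheaper: Q = 1,945.  Difference = €2,073.50

€2,073.50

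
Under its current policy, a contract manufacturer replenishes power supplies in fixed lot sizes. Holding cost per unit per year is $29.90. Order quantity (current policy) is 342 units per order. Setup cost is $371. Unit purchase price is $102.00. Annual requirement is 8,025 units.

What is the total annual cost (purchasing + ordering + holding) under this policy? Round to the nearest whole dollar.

$832,368

Ordering: D/Q × S = 8,025/342 × $371 = $8,705.48
Holding:  Q/2 × H = 342/2 × $29.9 = $5,112.90
Purchase cost = D·C = 8,025 × 102 = $818,550.00
Total = $8,705.48 + $5,112.90 + $818,550.00 = $832,368.38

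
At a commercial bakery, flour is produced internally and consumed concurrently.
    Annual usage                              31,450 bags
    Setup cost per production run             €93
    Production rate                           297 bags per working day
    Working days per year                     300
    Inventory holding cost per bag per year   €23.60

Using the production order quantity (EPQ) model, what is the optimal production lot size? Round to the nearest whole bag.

619 bags

Daily demand d = 31,450/300 = 104.833; p = 297; 1 − d/p = 0.64703
EPQ = √(2DS / (H(1 − d/p)))
    = √(2 × 31,450 × 93 / (23.6 × 0.64703)) ≈ 618.94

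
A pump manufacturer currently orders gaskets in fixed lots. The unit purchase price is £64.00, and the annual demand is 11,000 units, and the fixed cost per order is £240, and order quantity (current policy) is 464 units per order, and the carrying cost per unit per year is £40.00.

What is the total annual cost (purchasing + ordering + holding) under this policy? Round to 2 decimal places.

Ordering: D/Q × S = 11,000/464 × £240 = £5,689.66
Holding:  Q/2 × H = 464/2 × £40 = £9,280.00
Purchase cost = D·C = 11,000 × 64 = £704,000.00
Total = £5,689.66 + £9,280.00 + £704,000.00 = £718,969.66

£718,969.66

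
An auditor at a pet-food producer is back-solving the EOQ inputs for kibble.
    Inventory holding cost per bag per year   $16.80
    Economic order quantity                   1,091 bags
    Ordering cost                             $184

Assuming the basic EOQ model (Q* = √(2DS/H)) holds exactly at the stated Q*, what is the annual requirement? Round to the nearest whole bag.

From Q* = √(2DS/H) ⇒ Q*² = 2DS/H.
D = Q²H / (2S) = 1,091² × 16.8 / (2 × 184) = 54,338.92

54,339 bags per year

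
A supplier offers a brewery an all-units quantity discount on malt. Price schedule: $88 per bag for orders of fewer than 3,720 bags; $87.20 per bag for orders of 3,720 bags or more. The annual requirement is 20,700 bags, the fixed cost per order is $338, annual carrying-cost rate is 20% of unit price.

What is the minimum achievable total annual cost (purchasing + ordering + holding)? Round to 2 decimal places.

$1,837,293.32

H₁ = 20%×$88 = $17.6000;  H₂ = 20%×$87.20 = $17.4400
EOQ₁ = √(2×20,700×338/17.6000) = 891.67  (< 3,720, feasible at tier 1)
EOQ₂ = √(2×20,700×338/17.4400) = 895.75  (< 3,720 → use Q = 3,720 at tier-2 price)
TC(tier 1 (EOQ₁), Q≈891.7) = $1,837,293.32
TC(tier 2, Q≈3,720.0) = $1,839,359.21
Minimum at tier 1 (EOQ₁): $1,837,293.32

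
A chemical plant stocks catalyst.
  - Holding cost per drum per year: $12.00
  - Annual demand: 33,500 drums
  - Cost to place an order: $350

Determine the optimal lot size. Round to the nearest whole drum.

Q* = √(2·D·S / H) = √(2·33,500·350 / 12) = √1,954,166.7 ≈ 1,397.92

1,398 drums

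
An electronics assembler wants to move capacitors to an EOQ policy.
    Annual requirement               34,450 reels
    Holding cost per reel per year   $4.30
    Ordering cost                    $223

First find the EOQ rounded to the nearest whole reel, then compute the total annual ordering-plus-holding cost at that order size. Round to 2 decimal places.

Q* = √(2·D·S / H) = √(2·34,450·223 / 4.3) = √3,573,186.0 ≈ 1,890.29 → Q = 1,890 reels
Ordering: D/Q × S = 34,450/1,890 × $223 = $4,064.74
Holding:  Q/2 × H = 1,890/2 × $4.3 = $4,063.50
Total = $4,064.74 + $4,063.50 = $8,128.24

$8,128.24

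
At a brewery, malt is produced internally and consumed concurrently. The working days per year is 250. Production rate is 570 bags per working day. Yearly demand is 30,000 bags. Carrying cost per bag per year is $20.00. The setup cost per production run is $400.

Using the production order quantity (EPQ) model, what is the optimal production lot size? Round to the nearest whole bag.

1,233 bags

d = 30,000/250 = 120.0000 bags/day;  effective holding cost H(1 − d/p) = 20·(1 − 120.0000/570) = 15.78947
Q* = √(2DS / H_eff) = √(2·30,000·400 / 15.78947) ≈ 1,232.88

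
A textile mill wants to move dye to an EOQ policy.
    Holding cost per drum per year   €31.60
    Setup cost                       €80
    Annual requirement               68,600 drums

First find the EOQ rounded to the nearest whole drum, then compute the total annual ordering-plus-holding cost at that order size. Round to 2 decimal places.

€18,623.69

Optimal lot size Q* = (2 × 68,600 × €80 / €31.6)^½ ≈ 589.36 → Q = 589 drums
Annual ordering cost = (D/Q)·S = (68,600/589) × 80 = €9,317.49
Annual holding cost  = (Q/2)·H = (589/2) × 31.6 = €9,306.20
Total = €9,317.49 + €9,306.20 = €18,623.69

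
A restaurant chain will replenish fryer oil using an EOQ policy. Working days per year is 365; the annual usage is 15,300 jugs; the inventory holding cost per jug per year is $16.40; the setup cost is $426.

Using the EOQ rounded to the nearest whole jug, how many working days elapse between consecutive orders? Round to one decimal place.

21.3 days

2DS/H = 2·15,300·426/16.4 = 794,853.66
EOQ = √794,853.66 ≈ 891.55 → Q = 892 jugs
T = Q/D × 365 days = 892/15,300 × 365 = 21.280 days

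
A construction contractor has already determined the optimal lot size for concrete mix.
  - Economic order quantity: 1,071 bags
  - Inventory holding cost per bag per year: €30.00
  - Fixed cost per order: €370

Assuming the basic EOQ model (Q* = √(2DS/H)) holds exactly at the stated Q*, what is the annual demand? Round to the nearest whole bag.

Since Q* = (2DS/H)^½, squaring gives Q*²·H = 2DS.
D = Q²H / (2S) = 1,071² × 30 / (2 × 370) = 46,501.66

46,502 bags per year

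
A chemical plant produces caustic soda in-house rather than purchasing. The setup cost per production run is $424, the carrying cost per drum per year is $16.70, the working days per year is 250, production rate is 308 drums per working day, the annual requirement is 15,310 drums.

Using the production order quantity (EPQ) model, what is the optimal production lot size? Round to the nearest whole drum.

985 drums

Daily demand d = 15,310/250 = 61.240; p = 308; 1 − d/p = 0.80117
EPQ = √(2DS / (H(1 − d/p)))
    = √(2 × 15,310 × 424 / (16.7 × 0.80117)) ≈ 985.07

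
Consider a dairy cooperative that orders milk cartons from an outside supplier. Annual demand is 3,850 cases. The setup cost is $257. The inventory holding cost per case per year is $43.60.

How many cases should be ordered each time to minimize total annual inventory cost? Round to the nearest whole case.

Optimal lot size Q* = (2 × 3,850 × $257 / $43.6)^½ ≈ 213.04

213 cases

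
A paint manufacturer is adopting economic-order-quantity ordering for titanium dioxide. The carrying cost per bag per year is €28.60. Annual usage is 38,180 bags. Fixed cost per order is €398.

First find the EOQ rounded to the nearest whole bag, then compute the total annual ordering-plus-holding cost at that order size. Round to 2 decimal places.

€29,482.04

EOQ = √(2DS/H) = √(2 × 38,180 × 398 / 28.6)
    = √(1,062,632.17) ≈ 1,030.84 → Q = 1,031 bags
Ordering: D/Q × S = 38,180/1,031 × €398 = €14,738.74
Holding:  Q/2 × H = 1,031/2 × €28.6 = €14,743.30
Total = €14,738.74 + €14,743.30 = €29,482.04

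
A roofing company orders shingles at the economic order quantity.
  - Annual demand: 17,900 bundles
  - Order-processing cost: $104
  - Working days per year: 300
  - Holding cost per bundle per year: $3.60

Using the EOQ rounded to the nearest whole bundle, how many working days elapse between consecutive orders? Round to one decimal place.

EOQ = √(2DS/H) = √(2 × 17,900 × 104 / 3.6)
    = √(1,034,222.22) ≈ 1,016.97 → Q = 1,017 bundles
Cycle time = (working days × Q)/D = (300 × 1,017) / 17,900 = 17.045 days

17.0 days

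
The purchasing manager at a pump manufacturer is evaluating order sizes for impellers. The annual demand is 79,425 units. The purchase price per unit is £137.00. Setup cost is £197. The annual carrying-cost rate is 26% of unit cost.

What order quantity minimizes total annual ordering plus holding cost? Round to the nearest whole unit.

Carrying cost H = £137 × 26% = £35.6200/unit/yr
Q* = √(2·D·S / H) = √(2·79,425·197 / 35.62) = √878,535.9 ≈ 937.30

937 units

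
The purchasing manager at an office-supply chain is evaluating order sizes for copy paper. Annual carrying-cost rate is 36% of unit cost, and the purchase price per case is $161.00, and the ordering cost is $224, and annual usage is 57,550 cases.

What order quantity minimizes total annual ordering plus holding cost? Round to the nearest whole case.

667 cases

Holding cost per case per year: H = 36% × $161 = $57.9600
Q* = √(2·D·S / H) = √(2·57,550·224 / 57.96) = √444,830.9 ≈ 666.96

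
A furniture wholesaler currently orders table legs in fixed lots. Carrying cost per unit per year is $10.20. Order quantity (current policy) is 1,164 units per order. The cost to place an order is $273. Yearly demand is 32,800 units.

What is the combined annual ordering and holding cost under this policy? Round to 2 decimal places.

$13,629.18

Annual ordering cost = (D/Q)·S = (32,800/1,164) × 273 = $7,692.78
Annual holding cost  = (Q/2)·H = (1,164/2) × 10.2 = $5,936.40
Total = $7,692.78 + $5,936.40 = $13,629.18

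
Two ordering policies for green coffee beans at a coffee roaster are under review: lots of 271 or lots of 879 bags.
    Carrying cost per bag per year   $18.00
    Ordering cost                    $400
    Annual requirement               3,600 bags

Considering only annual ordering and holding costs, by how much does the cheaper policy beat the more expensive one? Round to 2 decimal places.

Annual cost at Q: ordering D·S/Q plus holding Q·H/2.
TC(271) = (3,600/271)×400 + (271/2)×18 = $7,752.65
TC(879) = (3,600/879)×400 + (879/2)×18 = $9,549.23
Lots of 271 are cheaper by $1,796.57.

$1,796.57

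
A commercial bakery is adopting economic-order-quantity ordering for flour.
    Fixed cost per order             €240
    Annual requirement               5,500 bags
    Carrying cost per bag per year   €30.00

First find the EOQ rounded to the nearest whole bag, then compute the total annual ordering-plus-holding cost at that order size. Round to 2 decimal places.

€8,899.44

EOQ = √(2DS/H) = √(2 × 5,500 × 240 / 30)
    = √(88,000.00) ≈ 296.65 → Q = 297 bags
Annual ordering cost = (D/Q)·S = (5,500/297) × 240 = €4,444.44
Annual holding cost  = (Q/2)·H = (297/2) × 30 = €4,455.00
Total = €4,444.44 + €4,455.00 = €8,899.44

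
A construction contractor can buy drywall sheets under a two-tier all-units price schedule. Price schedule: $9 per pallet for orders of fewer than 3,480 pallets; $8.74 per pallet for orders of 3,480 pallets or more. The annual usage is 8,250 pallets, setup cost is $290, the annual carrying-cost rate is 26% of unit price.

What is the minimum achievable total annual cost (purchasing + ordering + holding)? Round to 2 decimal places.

H₁ = 26%×$9 = $2.3400;  H₂ = 26%×$8.74 = $2.2724
EOQ₁ = √(2×8,250×290/2.3400) = 1,429.99  (< 3,480, feasible at tier 1)
EOQ₂ = √(2×8,250×290/2.2724) = 1,451.10  (< 3,480 → use Q = 3,480 at tier-2 price)
TC(tier 1 (EOQ₁), Q≈1,430.0) = $77,596.18
TC(tier 2, Q≈3,480.0) = $76,746.48
Minimum at tier 2: $76,746.48

$76,746.48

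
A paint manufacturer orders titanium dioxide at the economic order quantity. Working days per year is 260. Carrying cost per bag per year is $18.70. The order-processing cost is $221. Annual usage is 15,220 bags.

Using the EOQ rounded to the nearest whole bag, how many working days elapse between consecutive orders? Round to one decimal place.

2DS/H = 2·15,220·221/18.7 = 359,745.45
EOQ = √359,745.45 ≈ 599.79 → Q = 600 bags
T = Q/D × 260 days = 600/15,220 × 260 = 10.250 days

10.2 days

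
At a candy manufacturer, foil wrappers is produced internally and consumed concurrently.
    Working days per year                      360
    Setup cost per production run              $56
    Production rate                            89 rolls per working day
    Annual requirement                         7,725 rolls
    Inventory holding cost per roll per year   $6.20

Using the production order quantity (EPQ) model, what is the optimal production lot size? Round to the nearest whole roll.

429 rolls

d = 7,725/360 = 21.4583 rolls/day;  effective holding cost H(1 − d/p) = 6.2·(1 − 21.4583/89) = 4.70515
Q* = √(2DS / H_eff) = √(2·7,725·56 / 4.70515) ≈ 428.82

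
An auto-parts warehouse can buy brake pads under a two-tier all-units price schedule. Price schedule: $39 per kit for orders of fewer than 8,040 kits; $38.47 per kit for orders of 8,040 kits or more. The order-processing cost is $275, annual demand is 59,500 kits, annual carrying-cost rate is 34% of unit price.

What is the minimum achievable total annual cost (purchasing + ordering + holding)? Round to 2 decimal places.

$2,341,331.07

H₁ = 34%×$39 = $13.2600;  H₂ = 34%×$38.47 = $13.0798
EOQ₁ = √(2×59,500×275/13.2600) = 1,570.97  (< 8,040, feasible at tier 1)
EOQ₂ = √(2×59,500×275/13.0798) = 1,581.76  (< 8,040 → use Q = 8,040 at tier-2 price)
TC(tier 1 (EOQ₁), Q≈1,571.0) = $2,341,331.07
TC(tier 2, Q≈8,040.0) = $2,343,580.93
Minimum at tier 1 (EOQ₁): $2,341,331.07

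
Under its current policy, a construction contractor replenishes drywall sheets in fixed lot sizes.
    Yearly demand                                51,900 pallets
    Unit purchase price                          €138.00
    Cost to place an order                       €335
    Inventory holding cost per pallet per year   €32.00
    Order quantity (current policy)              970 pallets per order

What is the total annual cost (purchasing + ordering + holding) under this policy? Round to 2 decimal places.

€7,195,644.23

Annual ordering cost = (D/Q)·S = (51,900/970) × 335 = €17,924.23
Annual holding cost  = (Q/2)·H = (970/2) × 32 = €15,520.00
Purchase cost = D·C = 51,900 × 138 = €7,162,200.00
Total = €17,924.23 + €15,520.00 + €7,162,200.00 = €7,195,644.23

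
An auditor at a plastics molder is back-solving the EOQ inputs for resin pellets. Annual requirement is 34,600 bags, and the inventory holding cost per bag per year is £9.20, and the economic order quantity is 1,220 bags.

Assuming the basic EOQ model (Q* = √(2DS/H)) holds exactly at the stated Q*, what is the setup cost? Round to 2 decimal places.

£197.88

EOQ relation: Q² = 2DS/H, so rearrange for the unknown.
S = Q²H / (2D) = 1,220² × 9.2 / (2 × 34,600) = 197.8798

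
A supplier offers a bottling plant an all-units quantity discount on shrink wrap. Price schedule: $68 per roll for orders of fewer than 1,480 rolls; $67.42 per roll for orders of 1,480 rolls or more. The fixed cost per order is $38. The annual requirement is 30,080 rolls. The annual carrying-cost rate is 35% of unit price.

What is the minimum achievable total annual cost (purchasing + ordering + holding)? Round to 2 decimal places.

$2,046,227.70

H₁ = 35%×$68 = $23.8000;  H₂ = 35%×$67.42 = $23.5970
EOQ₁ = √(2×30,080×38/23.8000) = 309.93  (< 1,480, feasible at tier 1)
EOQ₂ = √(2×30,080×38/23.5970) = 311.26  (< 1,480 → use Q = 1,480 at tier-2 price)
TC(tier 1 (EOQ₁), Q≈309.9) = $2,052,816.23
TC(tier 2, Q≈1,480.0) = $2,046,227.70
Minimum at tier 2: $2,046,227.70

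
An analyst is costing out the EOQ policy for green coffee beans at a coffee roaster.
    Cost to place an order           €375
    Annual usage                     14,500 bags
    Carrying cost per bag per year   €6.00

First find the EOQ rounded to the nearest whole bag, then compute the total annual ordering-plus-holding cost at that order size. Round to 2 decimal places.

2DS/H = 2·14,500·375/6 = 1,812,500.00
EOQ = √1,812,500.00 ≈ 1,346.29 → Q = 1,346 bags
Orders/yr = 14,500/1,346 = 10.773; ordering cost = 10.773 × €375 = €4,039.75
Average inventory = 1,346/2 = 673; holding cost = 673 × €6 = €4,038.00
Total = €4,039.75 + €4,038.00 = €8,077.75

€8,077.75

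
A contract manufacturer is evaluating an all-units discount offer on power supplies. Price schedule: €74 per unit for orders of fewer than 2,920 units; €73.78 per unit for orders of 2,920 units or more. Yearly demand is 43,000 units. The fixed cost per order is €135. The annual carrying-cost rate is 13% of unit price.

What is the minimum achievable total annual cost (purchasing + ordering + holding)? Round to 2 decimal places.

€3,188,531.46

H₁ = 13%×€74 = €9.6200;  H₂ = 13%×€73.78 = €9.5914
EOQ₁ = √(2×43,000×135/9.6200) = 1,098.57  (< 2,920, feasible at tier 1)
EOQ₂ = √(2×43,000×135/9.5914) = 1,100.21  (< 2,920 → use Q = 2,920 at tier-2 price)
TC(tier 1 (EOQ₁), Q≈1,098.6) = €3,192,568.26
TC(tier 2, Q≈2,920.0) = €3,188,531.46
Minimum at tier 2: €3,188,531.46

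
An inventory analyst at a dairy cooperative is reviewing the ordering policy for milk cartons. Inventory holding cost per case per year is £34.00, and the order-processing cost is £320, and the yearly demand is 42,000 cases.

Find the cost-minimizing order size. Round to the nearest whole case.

889 cases

Optimal lot size Q* = (2 × 42,000 × £320 / £34)^½ ≈ 889.15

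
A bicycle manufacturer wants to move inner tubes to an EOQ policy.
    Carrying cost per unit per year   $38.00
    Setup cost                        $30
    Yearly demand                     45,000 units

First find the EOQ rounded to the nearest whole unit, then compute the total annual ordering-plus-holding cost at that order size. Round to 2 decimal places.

Optimal lot size Q* = (2 × 45,000 × $30 / $38)^½ ≈ 266.56 → Q = 267 units
Orders/yr = 45,000/267 = 168.539; ordering cost = 168.539 × $30 = $5,056.18
Average inventory = 267/2 = 133.5; holding cost = 133.5 × $38 = $5,073.00
Total = $5,056.18 + $5,073.00 = $10,129.18

$10,129.18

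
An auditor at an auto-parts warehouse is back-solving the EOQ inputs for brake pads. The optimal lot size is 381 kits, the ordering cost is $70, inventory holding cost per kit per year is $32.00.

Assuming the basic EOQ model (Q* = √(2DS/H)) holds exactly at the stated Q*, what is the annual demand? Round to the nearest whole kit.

Since Q* = (2DS/H)^½, squaring gives Q*²·H = 2DS.
D = Q²H / (2S) = 381² × 32 / (2 × 70) = 33,179.66

33,180 kits per year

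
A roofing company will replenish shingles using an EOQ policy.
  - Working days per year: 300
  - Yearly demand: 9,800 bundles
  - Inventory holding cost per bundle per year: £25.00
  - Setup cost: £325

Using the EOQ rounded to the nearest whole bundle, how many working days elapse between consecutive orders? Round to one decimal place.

15.5 days

Q* = √(2·D·S / H) = √(2·9,800·325 / 25) = √254,800.0 ≈ 504.78 → Q = 505 bundles
T = Q/D × 300 days = 505/9,800 × 300 = 15.459 days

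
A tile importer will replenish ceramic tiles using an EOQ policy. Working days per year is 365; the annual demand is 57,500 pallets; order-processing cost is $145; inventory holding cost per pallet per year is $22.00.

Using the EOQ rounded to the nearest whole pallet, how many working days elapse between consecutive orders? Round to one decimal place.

Q* = √(2·D·S / H) = √(2·57,500·145 / 22) = √757,954.5 ≈ 870.61 → Q = 871 pallets
Days between orders = 365 / (D/Q) = 365 / 66.016 ≈ 5.529

5.5 days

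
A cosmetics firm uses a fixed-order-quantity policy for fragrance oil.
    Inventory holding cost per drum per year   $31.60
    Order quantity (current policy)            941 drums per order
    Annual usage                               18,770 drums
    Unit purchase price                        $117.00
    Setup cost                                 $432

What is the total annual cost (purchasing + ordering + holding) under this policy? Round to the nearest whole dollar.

Orders/yr = 18,770/941 = 19.947; ordering cost = 19.947 × $432 = $8,617.05
Average inventory = 941/2 = 470.5; holding cost = 470.5 × $31.6 = $14,867.80
Purchase cost = D·C = 18,770 × 117 = $2,196,090.00
Total = $8,617.05 + $14,867.80 + $2,196,090.00 = $2,219,574.85

$2,219,575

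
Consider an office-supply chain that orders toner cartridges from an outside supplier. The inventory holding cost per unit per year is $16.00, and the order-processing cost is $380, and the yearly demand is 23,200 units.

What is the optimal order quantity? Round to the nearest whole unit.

2DS/H = 2·23,200·380/16 = 1,102,000.00
EOQ = √1,102,000.00 ≈ 1,049.76

1,050 units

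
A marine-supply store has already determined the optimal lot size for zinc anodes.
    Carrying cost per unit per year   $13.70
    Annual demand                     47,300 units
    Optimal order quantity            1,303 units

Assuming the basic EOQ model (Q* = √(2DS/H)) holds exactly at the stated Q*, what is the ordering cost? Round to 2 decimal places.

$245.88

From Q* = √(2DS/H) ⇒ Q*² = 2DS/H.
S = Q²H / (2D) = 1,303² × 13.7 / (2 × 47,300) = 245.8772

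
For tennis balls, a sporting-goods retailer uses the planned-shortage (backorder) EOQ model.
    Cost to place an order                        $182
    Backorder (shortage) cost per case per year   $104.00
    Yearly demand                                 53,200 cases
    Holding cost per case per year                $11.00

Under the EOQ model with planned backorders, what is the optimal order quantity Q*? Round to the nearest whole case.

Basic EOQ = √(2·53,200·182/11) = 1,326.814
Backorder adjustment √((H+b)/b) = √((11+104)/104) = 1.0516
Q* = 1,326.814 × 1.0516 ≈ 1,395.22

1,395 cases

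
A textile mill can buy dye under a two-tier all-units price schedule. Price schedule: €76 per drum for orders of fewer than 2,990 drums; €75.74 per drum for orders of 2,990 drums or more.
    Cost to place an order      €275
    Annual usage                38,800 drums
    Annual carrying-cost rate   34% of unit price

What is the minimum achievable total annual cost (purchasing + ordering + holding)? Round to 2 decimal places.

H₁ = 34%×€76 = €25.8400;  H₂ = 34%×€75.74 = €25.7516
EOQ₁ = √(2×38,800×275/25.8400) = 908.76  (< 2,990, feasible at tier 1)
EOQ₂ = √(2×38,800×275/25.7516) = 910.32  (< 2,990 → use Q = 2,990 at tier-2 price)
TC(tier 1 (EOQ₁), Q≈908.8) = €2,972,282.45
TC(tier 2, Q≈2,990.0) = €2,980,779.20
Minimum at tier 1 (EOQ₁): €2,972,282.45

€2,972,282.45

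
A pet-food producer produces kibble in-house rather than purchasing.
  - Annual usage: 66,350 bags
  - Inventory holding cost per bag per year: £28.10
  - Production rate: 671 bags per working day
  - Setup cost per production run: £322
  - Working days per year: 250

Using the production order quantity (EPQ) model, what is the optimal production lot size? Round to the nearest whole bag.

Daily demand d = 66,350/250 = 265.400; p = 671; 1 − d/p = 0.60447
EPQ = √(2DS / (H(1 − d/p)))
    = √(2 × 66,350 × 322 / (28.1 × 0.60447)) ≈ 1,586.07

1,586 bags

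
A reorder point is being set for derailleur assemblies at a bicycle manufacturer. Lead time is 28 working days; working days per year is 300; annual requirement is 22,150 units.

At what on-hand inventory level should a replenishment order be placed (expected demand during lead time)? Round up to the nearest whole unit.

Daily demand d = 22,150 / 300 = 73.833 units/day
Demand during lead time = 73.833 × 28 = 2,067.33
Reorder point = 2,067.33 → round up

2,068 units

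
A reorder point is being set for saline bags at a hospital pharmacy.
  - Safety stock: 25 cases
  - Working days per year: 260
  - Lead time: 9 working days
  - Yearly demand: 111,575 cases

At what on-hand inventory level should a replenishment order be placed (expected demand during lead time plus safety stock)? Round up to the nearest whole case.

Daily demand d = 111,575 / 260 = 429.135 cases/day
Demand during lead time = 429.135 × 9 = 3,862.21
Reorder point = 3,862.21 + 25 = 3,887.21 → round up

3,888 cases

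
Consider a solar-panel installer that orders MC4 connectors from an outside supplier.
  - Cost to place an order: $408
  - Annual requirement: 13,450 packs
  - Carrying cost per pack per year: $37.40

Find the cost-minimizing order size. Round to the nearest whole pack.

Q* = √(2·D·S / H) = √(2·13,450·408 / 37.4) = √293,454.5 ≈ 541.71

542 packs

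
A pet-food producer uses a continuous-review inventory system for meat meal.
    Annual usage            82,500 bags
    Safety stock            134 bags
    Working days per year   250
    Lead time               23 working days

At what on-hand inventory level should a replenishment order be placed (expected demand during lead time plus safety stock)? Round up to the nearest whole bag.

7,724 bags

Daily demand d = 82,500 / 250 = 330.000 bags/day
Demand during lead time = 330.000 × 23 = 7,590.00
Reorder point = 7,590.00 + 134 = 7,724.00 → round up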